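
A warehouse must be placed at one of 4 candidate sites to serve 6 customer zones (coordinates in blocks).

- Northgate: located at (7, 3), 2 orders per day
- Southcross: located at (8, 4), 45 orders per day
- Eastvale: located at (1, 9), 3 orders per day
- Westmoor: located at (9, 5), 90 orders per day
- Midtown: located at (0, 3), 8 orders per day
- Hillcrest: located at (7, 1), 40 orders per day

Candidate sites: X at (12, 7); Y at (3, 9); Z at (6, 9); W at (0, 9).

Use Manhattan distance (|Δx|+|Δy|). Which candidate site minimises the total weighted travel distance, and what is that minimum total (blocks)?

X, total 1390 blocks

Total weighted distance at each candidate:
  X (12, 7): total = 1390
  Y (3, 9): total = 1928
  Z (6, 9): total = 1430
  W (0, 9): total = 2432
Minimum is at X with total 1390 blocks.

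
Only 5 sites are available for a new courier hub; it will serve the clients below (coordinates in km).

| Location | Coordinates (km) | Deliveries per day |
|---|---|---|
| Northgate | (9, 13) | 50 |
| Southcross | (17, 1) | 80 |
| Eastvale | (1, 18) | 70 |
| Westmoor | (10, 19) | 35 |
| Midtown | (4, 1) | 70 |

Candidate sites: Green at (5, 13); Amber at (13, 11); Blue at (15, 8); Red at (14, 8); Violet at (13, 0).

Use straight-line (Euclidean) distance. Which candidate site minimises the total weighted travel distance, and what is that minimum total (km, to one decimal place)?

Total weighted distance at each candidate:
  Green (5, 13): total = 3122.1
  Amber (13, 11): total = 3298.5
  Blue (15, 8): total = 3512.8
  Red (14, 8): total = 3375.0
  Violet (13, 0): total = 3831.4
Minimum is at Green with total 3122.1 km.

Green, total 3122.1 km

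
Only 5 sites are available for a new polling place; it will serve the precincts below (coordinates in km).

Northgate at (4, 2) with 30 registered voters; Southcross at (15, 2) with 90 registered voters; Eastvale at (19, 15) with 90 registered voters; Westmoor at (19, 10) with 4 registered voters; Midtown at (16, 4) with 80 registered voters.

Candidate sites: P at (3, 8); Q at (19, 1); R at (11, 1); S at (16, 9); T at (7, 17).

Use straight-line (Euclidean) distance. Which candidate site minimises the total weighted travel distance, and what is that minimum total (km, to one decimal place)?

S, total 2069.6 km

Total weighted distance at each candidate:
  P (3, 8): total = 4114.4
  Q (19, 1): total = 2457.5
  R (11, 1): total = 2549.1
  S (16, 9): total = 2069.6
  T (7, 17): total = 4404.3
Minimum is at S with total 2069.6 km.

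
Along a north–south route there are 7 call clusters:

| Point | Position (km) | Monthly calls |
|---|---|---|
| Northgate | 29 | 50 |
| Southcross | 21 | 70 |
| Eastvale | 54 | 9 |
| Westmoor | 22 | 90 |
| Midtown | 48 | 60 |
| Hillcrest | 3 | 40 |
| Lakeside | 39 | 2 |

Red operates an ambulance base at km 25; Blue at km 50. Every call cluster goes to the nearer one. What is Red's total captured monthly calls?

250

The indifferent point is the midpoint (25+50)/2 = 37.5; call clusters left of it (closer to Red at 25) go to Red, those right go to Blue.
  Hillcrest at 3 (w=40) → Red
  Southcross at 21 (w=70) → Red
  Westmoor at 22 (w=90) → Red
  Northgate at 29 (w=50) → Red
  Lakeside at 39 (w=2) → Blue
  Midtown at 48 (w=60) → Blue
  Eastvale at 54 (w=9) → Blue
Red captures 250; Blue captures 71.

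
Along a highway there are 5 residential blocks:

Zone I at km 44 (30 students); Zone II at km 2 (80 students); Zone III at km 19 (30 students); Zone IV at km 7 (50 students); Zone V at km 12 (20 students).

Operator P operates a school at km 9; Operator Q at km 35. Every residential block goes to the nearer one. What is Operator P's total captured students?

180

The indifferent point is the midpoint (9+35)/2 = 22; residential blocks left of it (closer to Operator P at 9) go to Operator P, those right go to Operator Q.
  Zone II at 2 (w=80) → Operator P
  Zone IV at 7 (w=50) → Operator P
  Zone V at 12 (w=20) → Operator P
  Zone III at 19 (w=30) → Operator P
  Zone I at 44 (w=30) → Operator Q
Operator P captures 180; Operator Q captures 30.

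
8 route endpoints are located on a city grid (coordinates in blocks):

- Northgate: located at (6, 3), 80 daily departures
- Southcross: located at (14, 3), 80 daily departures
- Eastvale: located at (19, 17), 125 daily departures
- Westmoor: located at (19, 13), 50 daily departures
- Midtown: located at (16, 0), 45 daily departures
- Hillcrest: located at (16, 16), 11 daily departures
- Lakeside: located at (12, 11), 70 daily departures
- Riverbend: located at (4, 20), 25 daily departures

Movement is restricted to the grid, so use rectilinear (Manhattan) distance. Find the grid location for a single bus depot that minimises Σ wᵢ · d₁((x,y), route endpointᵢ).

Manhattan distance separates: Σwᵢ(|x−xᵢ|+|y−yᵢ|) = Σwᵢ|x−xᵢ| + Σwᵢ|y−yᵢ|, so x and y are optimised independently as 1-D weighted medians.
Total weight W = 486; half = 243.
x-coordinate, sorted with cumulative weight:
  x=4 (Riverbend, w=25) cum 25
  x=6 (Northgate, w=80) cum 105
  x=12 (Lakeside, w=70) cum 175
  x=14 (Southcross, w=80) cum 255  ← median
  x=16 (Midtown, w=45) cum 300
  x=16 (Hillcrest, w=11) cum 311
  x=19 (Eastvale, w=125) cum 436
  x=19 (Westmoor, w=50) cum 486
⇒ x* = 14
y-coordinate, sorted with cumulative weight:
  y=0 (Midtown, w=45) cum 45
  y=3 (Northgate, w=80) cum 125
  y=3 (Southcross, w=80) cum 205
  y=11 (Lakeside, w=70) cum 275  ← median
  y=13 (Westmoor, w=50) cum 325
  y=16 (Hillcrest, w=11) cum 336
  y=17 (Eastvale, w=125) cum 461
  y=20 (Riverbend, w=25) cum 486
⇒ y* = 11

(14, 11)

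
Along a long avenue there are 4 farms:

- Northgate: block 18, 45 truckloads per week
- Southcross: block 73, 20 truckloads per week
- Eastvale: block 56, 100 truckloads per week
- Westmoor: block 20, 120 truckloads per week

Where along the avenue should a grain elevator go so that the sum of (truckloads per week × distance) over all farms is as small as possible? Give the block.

For a sum of weighted absolute distances on a line, the optimum is the weighted median (not the mean). Total weight W = 285; half-weight = 142.5.
Sort by position and accumulate weight:
  block 18 (Northgate, w=45) → cum 45
  block 20 (Westmoor, w=120) → cum 165  ≥ 142.5 → median here
  block 56 (Eastvale, w=100) → cum 265
  block 73 (Southcross, w=20) → cum 285
Optimal location: block 20.

x = 20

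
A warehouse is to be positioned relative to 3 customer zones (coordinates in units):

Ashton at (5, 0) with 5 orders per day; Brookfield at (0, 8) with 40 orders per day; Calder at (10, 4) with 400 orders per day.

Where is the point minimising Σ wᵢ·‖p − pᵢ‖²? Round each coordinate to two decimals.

(9.04, 4.31)

The minimiser of Σwᵢ‖p−pᵢ‖² is the weighted centroid p* = (Σwᵢpᵢ)/(Σwᵢ).
Σwᵢ = 445.
Σwᵢxᵢ = 5·5 + 40·0 + 400·10 = 4025.
Σwᵢyᵢ = 5·0 + 40·8 + 400·4 = 1920.
x* = 4025/445 = 9.04, y* = 1920/445 = 4.31.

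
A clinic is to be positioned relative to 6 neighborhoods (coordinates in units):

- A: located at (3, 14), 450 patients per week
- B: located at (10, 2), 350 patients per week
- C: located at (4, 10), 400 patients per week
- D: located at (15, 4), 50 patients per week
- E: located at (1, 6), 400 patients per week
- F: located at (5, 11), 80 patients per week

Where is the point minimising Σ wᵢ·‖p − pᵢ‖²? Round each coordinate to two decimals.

The minimiser of Σwᵢ‖p−pᵢ‖² is the weighted centroid p* = (Σwᵢpᵢ)/(Σwᵢ).
Σwᵢ = 1730.
Σwᵢxᵢ = 450·3 + 350·10 + 400·4 + 50·15 + 400·1 + 80·5 = 8000.
Σwᵢyᵢ = 450·14 + 350·2 + 400·10 + 50·4 + 400·6 + 80·11 = 14480.
x* = 8000/1730 = 4.62, y* = 14480/1730 = 8.37.

(4.62, 8.37)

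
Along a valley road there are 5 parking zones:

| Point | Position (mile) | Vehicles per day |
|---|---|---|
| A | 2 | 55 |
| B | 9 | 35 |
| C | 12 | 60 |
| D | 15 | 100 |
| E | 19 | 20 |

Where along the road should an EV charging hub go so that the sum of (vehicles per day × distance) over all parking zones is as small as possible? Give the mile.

For a sum of weighted absolute distances on a line, the optimum is the weighted median (not the mean). Total weight W = 270; half-weight = 135.
Sort by position and accumulate weight:
  mile 2 (A, w=55) → cum 55
  mile 9 (B, w=35) → cum 90
  mile 12 (C, w=60) → cum 150  ≥ 135 → median here
  mile 15 (D, w=100) → cum 250
  mile 19 (E, w=20) → cum 270
Optimal location: mile 12.

x = 12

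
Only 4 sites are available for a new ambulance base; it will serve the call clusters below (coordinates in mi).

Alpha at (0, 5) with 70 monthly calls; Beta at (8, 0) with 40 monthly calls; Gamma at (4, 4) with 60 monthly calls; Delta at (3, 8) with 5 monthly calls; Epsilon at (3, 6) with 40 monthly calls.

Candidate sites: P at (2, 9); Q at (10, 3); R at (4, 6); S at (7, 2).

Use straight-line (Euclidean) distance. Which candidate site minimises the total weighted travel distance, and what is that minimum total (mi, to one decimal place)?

Total weighted distance at each candidate:
  P (2, 9): total = 1202.4
  Q (10, 3): total = 1570.7
  R (4, 6): total = 748.2
  S (7, 2): total = 1101.2
Minimum is at R with total 748.2 mi.

R, total 748.2 mi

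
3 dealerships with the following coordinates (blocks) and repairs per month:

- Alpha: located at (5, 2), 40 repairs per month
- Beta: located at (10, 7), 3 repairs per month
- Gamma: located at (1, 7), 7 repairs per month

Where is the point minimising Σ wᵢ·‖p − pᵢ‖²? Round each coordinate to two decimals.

(4.74, 3.00)

The minimiser of Σwᵢ‖p−pᵢ‖² is the weighted centroid p* = (Σwᵢpᵢ)/(Σwᵢ).
Σwᵢ = 50.
Σwᵢxᵢ = 40·5 + 3·10 + 7·1 = 237.
Σwᵢyᵢ = 40·2 + 3·7 + 7·7 = 150.
x* = 237/50 = 4.74, y* = 150/50 = 3.00.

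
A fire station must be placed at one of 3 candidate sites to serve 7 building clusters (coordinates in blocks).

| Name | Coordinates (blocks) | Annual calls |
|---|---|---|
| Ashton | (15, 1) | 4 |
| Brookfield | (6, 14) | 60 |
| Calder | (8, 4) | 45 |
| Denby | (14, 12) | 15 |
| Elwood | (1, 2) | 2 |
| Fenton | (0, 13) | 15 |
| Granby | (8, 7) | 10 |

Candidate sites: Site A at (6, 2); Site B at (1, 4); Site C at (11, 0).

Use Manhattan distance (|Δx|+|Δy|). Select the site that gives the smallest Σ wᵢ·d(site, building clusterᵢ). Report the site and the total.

Total weighted distance at each candidate:
  Site A (6, 2): total = 1545
  Site B (1, 4): total = 1852
  Site C (11, 0): total = 2184
Minimum is at Site A with total 1545 blocks.

Site A, total 1545 blocks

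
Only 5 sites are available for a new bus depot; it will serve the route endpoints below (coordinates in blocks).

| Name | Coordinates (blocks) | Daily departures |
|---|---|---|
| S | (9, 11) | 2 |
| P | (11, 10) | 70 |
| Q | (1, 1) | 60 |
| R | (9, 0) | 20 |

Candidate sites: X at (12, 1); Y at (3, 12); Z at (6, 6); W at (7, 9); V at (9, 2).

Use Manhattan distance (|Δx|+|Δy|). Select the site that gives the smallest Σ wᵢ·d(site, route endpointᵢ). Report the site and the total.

V, total 1298 blocks

Total weighted distance at each candidate:
  X (12, 1): total = 1466
  Y (3, 12): total = 1854
  Z (6, 6): total = 1426
  W (7, 9): total = 1418
  V (9, 2): total = 1298
Minimum is at V with total 1298 blocks.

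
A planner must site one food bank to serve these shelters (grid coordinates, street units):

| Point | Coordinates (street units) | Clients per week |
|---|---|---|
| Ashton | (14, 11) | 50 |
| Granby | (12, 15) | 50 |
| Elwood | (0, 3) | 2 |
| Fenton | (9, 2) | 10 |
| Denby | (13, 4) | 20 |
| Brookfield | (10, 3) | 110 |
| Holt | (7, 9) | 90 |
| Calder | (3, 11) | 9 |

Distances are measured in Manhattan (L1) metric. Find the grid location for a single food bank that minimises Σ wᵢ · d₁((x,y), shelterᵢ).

Manhattan distance separates: Σwᵢ(|x−xᵢ|+|y−yᵢ|) = Σwᵢ|x−xᵢ| + Σwᵢ|y−yᵢ|, so x and y are optimised independently as 1-D weighted medians.
Total weight W = 341; half = 170.5.
x-coordinate, sorted with cumulative weight:
  x=0 (Elwood, w=2) cum 2
  x=3 (Calder, w=9) cum 11
  x=7 (Holt, w=90) cum 101
  x=9 (Fenton, w=10) cum 111
  x=10 (Brookfield, w=110) cum 221  ← median
  x=12 (Granby, w=50) cum 271
  x=13 (Denby, w=20) cum 291
  x=14 (Ashton, w=50) cum 341
⇒ x* = 10
y-coordinate, sorted with cumulative weight:
  y=2 (Fenton, w=10) cum 10
  y=3 (Elwood, w=2) cum 12
  y=3 (Brookfield, w=110) cum 122
  y=4 (Denby, w=20) cum 142
  y=9 (Holt, w=90) cum 232  ← median
  y=11 (Ashton, w=50) cum 282
  y=11 (Calder, w=9) cum 291
  y=15 (Granby, w=50) cum 341
⇒ y* = 9

(10, 9)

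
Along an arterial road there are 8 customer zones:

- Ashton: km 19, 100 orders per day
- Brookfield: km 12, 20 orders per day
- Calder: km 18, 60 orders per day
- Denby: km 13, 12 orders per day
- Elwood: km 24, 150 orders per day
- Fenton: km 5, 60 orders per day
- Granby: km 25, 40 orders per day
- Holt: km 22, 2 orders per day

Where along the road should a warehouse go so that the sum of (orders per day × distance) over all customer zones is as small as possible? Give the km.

x = 19

For a sum of weighted absolute distances on a line, the optimum is the weighted median (not the mean). Total weight W = 444; half-weight = 222.
Sort by position and accumulate weight:
  km 5 (Fenton, w=60) → cum 60
  km 12 (Brookfield, w=20) → cum 80
  km 13 (Denby, w=12) → cum 92
  km 18 (Calder, w=60) → cum 152
  km 19 (Ashton, w=100) → cum 252  ≥ 222 → median here
  km 22 (Holt, w=2) → cum 254
  km 24 (Elwood, w=150) → cum 404
  km 25 (Granby, w=40) → cum 444
Optimal location: km 19.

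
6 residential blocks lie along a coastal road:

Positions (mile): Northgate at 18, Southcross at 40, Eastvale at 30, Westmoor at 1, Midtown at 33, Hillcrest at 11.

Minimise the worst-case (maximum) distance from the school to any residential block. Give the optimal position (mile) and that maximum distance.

location 20.5, max distance 19.5

The 1-center on a line is the midpoint of the two extreme points: leftmost at 1, rightmost at 40.
Optimal location = (1 + 40)/2 = 20.5; maximum distance = (40 − 1)/2 = 19.5.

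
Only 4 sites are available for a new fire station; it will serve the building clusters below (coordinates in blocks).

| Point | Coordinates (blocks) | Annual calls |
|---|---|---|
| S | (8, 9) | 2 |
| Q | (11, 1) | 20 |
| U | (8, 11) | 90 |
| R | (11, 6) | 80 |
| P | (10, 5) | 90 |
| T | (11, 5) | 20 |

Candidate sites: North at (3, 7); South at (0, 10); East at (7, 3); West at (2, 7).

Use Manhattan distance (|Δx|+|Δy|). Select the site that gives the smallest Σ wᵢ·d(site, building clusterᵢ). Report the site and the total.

East, total 2074 blocks

Total weighted distance at each candidate:
  North (3, 7): total = 2834
  South (0, 10): total = 4098
  East (7, 3): total = 2074
  West (2, 7): total = 3136
Minimum is at East with total 2074 blocks.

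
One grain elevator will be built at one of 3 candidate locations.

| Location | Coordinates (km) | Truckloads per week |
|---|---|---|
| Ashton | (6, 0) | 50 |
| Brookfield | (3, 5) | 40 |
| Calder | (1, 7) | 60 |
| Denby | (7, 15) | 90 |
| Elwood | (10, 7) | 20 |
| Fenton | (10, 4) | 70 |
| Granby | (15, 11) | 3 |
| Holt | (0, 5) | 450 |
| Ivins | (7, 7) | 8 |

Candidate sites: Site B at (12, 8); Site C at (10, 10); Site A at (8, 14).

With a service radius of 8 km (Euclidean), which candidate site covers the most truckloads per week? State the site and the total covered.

Coverage radius r = 8 km; a point is covered iff (Δx)²+(Δy)² ≤ 8² = 64.
  Site B (12, 8): covers {Elwood, Fenton, Granby, Ivins} → 101
  Site C (10, 10): covers {Denby, Elwood, Fenton, Granby, Ivins} → 191
  Site A (8, 14): covers {Denby, Elwood, Granby, Ivins} → 121
Maximum coverage at Site C: 191 truckloads per week.

Site C, covering 191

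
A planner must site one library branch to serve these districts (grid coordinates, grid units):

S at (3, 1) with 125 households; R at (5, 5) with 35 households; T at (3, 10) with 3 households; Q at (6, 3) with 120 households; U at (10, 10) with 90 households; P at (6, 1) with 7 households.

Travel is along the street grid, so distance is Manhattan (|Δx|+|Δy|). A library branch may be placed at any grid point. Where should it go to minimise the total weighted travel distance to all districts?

Manhattan distance separates: Σwᵢ(|x−xᵢ|+|y−yᵢ|) = Σwᵢ|x−xᵢ| + Σwᵢ|y−yᵢ|, so x and y are optimised independently as 1-D weighted medians.
Total weight W = 380; half = 190.
x-coordinate, sorted with cumulative weight:
  x=3 (S, w=125) cum 125
  x=3 (T, w=3) cum 128
  x=5 (R, w=35) cum 163
  x=6 (Q, w=120) cum 283  ← median
  x=6 (P, w=7) cum 290
  x=10 (U, w=90) cum 380
⇒ x* = 6
y-coordinate, sorted with cumulative weight:
  y=1 (S, w=125) cum 125
  y=1 (P, w=7) cum 132
  y=3 (Q, w=120) cum 252  ← median
  y=5 (R, w=35) cum 287
  y=10 (T, w=3) cum 290
  y=10 (U, w=90) cum 380
⇒ y* = 3

(6, 3)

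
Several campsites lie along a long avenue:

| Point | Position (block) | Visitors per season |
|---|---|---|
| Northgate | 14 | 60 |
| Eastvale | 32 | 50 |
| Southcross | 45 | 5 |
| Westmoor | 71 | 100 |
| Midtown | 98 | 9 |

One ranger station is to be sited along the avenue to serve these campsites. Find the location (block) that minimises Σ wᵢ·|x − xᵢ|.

x = 45

For a sum of weighted absolute distances on a line, the optimum is the weighted median (not the mean). Total weight W = 224; half-weight = 112.
Sort by position and accumulate weight:
  block 14 (Northgate, w=60) → cum 60
  block 32 (Eastvale, w=50) → cum 110
  block 45 (Southcross, w=5) → cum 115  ≥ 112 → median here
  block 71 (Westmoor, w=100) → cum 215
  block 98 (Midtown, w=9) → cum 224
Optimal location: block 45.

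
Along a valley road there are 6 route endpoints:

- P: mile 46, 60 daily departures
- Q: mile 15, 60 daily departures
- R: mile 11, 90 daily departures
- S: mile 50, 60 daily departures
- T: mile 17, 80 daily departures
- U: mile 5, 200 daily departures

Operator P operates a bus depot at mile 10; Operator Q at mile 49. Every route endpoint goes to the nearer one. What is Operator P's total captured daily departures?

The indifferent point is the midpoint (10+49)/2 = 29.5; route endpoints left of it (closer to Operator P at 10) go to Operator P, those right go to Operator Q.
  U at 5 (w=200) → Operator P
  R at 11 (w=90) → Operator P
  Q at 15 (w=60) → Operator P
  T at 17 (w=80) → Operator P
  P at 46 (w=60) → Operator Q
  S at 50 (w=60) → Operator Q
Operator P captures 430; Operator Q captures 120.

430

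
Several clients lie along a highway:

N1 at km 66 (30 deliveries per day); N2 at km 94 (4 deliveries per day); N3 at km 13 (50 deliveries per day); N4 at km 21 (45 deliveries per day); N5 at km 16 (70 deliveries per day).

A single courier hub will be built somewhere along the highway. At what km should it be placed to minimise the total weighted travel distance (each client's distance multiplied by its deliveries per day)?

For a sum of weighted absolute distances on a line, the optimum is the weighted median (not the mean). Total weight W = 199; half-weight = 99.5.
Sort by position and accumulate weight:
  km 13 (N3, w=50) → cum 50
  km 16 (N5, w=70) → cum 120  ≥ 99.5 → median here
  km 21 (N4, w=45) → cum 165
  km 66 (N1, w=30) → cum 195
  km 94 (N2, w=4) → cum 199
Optimal location: km 16.

x = 16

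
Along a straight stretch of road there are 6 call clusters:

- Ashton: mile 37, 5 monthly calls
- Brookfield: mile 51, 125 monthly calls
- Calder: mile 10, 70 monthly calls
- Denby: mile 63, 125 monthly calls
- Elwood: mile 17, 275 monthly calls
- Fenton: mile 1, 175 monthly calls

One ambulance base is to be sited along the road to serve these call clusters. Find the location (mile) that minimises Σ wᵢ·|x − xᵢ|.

x = 17

For a sum of weighted absolute distances on a line, the optimum is the weighted median (not the mean). Total weight W = 775; half-weight = 387.5.
Sort by position and accumulate weight:
  mile 1 (Fenton, w=175) → cum 175
  mile 10 (Calder, w=70) → cum 245
  mile 17 (Elwood, w=275) → cum 520  ≥ 387.5 → median here
  mile 37 (Ashton, w=5) → cum 525
  mile 51 (Brookfield, w=125) → cum 650
  mile 63 (Denby, w=125) → cum 775
Optimal location: mile 17.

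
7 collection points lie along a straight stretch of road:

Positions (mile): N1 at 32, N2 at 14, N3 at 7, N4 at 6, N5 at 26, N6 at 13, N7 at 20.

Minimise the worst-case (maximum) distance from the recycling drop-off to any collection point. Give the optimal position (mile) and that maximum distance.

The 1-center on a line is the midpoint of the two extreme points: leftmost at 6, rightmost at 32.
Optimal location = (6 + 32)/2 = 19; maximum distance = (32 − 6)/2 = 13.

location 19, max distance 13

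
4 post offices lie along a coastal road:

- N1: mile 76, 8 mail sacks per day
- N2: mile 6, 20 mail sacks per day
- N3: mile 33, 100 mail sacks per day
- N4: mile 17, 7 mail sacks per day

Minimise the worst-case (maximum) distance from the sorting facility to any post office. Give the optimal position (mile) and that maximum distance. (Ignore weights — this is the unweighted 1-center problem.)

The 1-center on a line is the midpoint of the two extreme points: leftmost at 6, rightmost at 76.
Optimal location = (6 + 76)/2 = 41; maximum distance = (76 − 6)/2 = 35.

location 41, max distance 35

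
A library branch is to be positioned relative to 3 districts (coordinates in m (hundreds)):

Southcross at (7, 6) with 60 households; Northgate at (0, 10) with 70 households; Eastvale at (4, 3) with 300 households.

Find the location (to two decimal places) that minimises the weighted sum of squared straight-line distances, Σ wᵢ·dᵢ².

(3.77, 4.56)

The minimiser of Σwᵢ‖p−pᵢ‖² is the weighted centroid p* = (Σwᵢpᵢ)/(Σwᵢ).
Σwᵢ = 430.
Σwᵢxᵢ = 60·7 + 70·0 + 300·4 = 1620.
Σwᵢyᵢ = 60·6 + 70·10 + 300·3 = 1960.
x* = 1620/430 = 3.77, y* = 1960/430 = 4.56.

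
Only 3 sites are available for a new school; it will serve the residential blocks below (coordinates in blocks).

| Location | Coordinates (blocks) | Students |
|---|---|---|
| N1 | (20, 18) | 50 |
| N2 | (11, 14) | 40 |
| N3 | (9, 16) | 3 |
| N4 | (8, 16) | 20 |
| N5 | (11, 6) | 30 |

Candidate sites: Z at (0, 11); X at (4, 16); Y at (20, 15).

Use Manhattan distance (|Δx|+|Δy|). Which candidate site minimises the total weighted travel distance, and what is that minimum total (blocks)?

Y, total 1386 blocks

Total weighted distance at each candidate:
  Z (0, 11): total = 2692
  X (4, 16): total = 1865
  Y (20, 15): total = 1386
Minimum is at Y with total 1386 blocks.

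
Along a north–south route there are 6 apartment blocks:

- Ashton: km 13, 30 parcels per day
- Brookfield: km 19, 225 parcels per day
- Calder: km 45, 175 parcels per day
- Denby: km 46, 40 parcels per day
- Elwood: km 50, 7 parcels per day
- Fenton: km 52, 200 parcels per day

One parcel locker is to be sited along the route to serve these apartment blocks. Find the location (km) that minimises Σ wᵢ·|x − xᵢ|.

For a sum of weighted absolute distances on a line, the optimum is the weighted median (not the mean). Total weight W = 677; half-weight = 338.5.
Sort by position and accumulate weight:
  km 13 (Ashton, w=30) → cum 30
  km 19 (Brookfield, w=225) → cum 255
  km 45 (Calder, w=175) → cum 430  ≥ 338.5 → median here
  km 46 (Denby, w=40) → cum 470
  km 50 (Elwood, w=7) → cum 477
  km 52 (Fenton, w=200) → cum 677
Optimal location: km 45.

x = 45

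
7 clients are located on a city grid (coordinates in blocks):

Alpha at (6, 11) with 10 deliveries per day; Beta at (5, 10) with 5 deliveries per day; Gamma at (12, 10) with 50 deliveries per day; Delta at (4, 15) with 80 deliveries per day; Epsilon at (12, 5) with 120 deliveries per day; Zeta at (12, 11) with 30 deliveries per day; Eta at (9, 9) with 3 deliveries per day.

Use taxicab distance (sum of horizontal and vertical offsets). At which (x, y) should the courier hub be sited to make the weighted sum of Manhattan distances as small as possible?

Manhattan distance separates: Σwᵢ(|x−xᵢ|+|y−yᵢ|) = Σwᵢ|x−xᵢ| + Σwᵢ|y−yᵢ|, so x and y are optimised independently as 1-D weighted medians.
Total weight W = 298; half = 149.
x-coordinate, sorted with cumulative weight:
  x=4 (Delta, w=80) cum 80
  x=5 (Beta, w=5) cum 85
  x=6 (Alpha, w=10) cum 95
  x=9 (Eta, w=3) cum 98
  x=12 (Gamma, w=50) cum 148
  x=12 (Epsilon, w=120) cum 268  ← median
  x=12 (Zeta, w=30) cum 298
⇒ x* = 12
y-coordinate, sorted with cumulative weight:
  y=5 (Epsilon, w=120) cum 120
  y=9 (Eta, w=3) cum 123
  y=10 (Beta, w=5) cum 128
  y=10 (Gamma, w=50) cum 178  ← median
  y=11 (Alpha, w=10) cum 188
  y=11 (Zeta, w=30) cum 218
  y=15 (Delta, w=80) cum 298
⇒ y* = 10

(12, 10)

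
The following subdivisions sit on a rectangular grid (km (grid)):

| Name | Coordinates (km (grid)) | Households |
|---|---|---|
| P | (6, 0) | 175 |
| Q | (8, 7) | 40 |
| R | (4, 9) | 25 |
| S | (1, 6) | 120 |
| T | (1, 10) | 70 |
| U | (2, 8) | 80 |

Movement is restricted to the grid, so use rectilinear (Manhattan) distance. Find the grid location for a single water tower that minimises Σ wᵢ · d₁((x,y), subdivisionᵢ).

Manhattan distance separates: Σwᵢ(|x−xᵢ|+|y−yᵢ|) = Σwᵢ|x−xᵢ| + Σwᵢ|y−yᵢ|, so x and y are optimised independently as 1-D weighted medians.
Total weight W = 510; half = 255.
x-coordinate, sorted with cumulative weight:
  x=1 (S, w=120) cum 120
  x=1 (T, w=70) cum 190
  x=2 (U, w=80) cum 270  ← median
  x=4 (R, w=25) cum 295
  x=6 (P, w=175) cum 470
  x=8 (Q, w=40) cum 510
⇒ x* = 2
y-coordinate, sorted with cumulative weight:
  y=0 (P, w=175) cum 175
  y=6 (S, w=120) cum 295  ← median
  y=7 (Q, w=40) cum 335
  y=8 (U, w=80) cum 415
  y=9 (R, w=25) cum 440
  y=10 (T, w=70) cum 510
⇒ y* = 6

(2, 6)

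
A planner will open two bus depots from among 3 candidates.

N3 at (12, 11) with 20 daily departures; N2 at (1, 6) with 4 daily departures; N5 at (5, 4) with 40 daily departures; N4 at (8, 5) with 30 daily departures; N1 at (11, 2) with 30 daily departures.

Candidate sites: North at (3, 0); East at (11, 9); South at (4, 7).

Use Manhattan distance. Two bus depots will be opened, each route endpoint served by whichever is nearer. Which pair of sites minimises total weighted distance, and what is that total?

{East, South}, total 626

Evaluate every pair (each demand assigned to the nearer of the two):
  {East, South}: total = 626
  {North, East}: total = 752
  {North, South}: total = 896
Best pair: {East, South} with total 626.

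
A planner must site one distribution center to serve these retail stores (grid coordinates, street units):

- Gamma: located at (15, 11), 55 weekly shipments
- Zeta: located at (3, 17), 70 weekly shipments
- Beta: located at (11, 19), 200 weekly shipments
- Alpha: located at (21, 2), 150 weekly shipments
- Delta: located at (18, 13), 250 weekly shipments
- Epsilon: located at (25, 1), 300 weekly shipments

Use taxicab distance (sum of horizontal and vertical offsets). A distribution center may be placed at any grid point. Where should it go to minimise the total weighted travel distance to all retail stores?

Manhattan distance separates: Σwᵢ(|x−xᵢ|+|y−yᵢ|) = Σwᵢ|x−xᵢ| + Σwᵢ|y−yᵢ|, so x and y are optimised independently as 1-D weighted medians.
Total weight W = 1025; half = 512.5.
x-coordinate, sorted with cumulative weight:
  x=3 (Zeta, w=70) cum 70
  x=11 (Beta, w=200) cum 270
  x=15 (Gamma, w=55) cum 325
  x=18 (Delta, w=250) cum 575  ← median
  x=21 (Alpha, w=150) cum 725
  x=25 (Epsilon, w=300) cum 1025
⇒ x* = 18
y-coordinate, sorted with cumulative weight:
  y=1 (Epsilon, w=300) cum 300
  y=2 (Alpha, w=150) cum 450
  y=11 (Gamma, w=55) cum 505
  y=13 (Delta, w=250) cum 755  ← median
  y=17 (Zeta, w=70) cum 825
  y=19 (Beta, w=200) cum 1025
⇒ y* = 13

(18, 13)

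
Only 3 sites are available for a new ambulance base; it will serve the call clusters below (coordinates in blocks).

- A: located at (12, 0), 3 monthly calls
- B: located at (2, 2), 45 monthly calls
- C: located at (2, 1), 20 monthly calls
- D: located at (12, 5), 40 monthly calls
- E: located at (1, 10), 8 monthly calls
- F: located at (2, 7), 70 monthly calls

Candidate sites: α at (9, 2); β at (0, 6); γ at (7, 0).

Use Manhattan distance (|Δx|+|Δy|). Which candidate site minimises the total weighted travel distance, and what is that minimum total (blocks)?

β, total 1234 blocks

Total weighted distance at each candidate:
  α (9, 2): total = 1698
  β (0, 6): total = 1234
  γ (7, 0): total = 1818
Minimum is at β with total 1234 blocks.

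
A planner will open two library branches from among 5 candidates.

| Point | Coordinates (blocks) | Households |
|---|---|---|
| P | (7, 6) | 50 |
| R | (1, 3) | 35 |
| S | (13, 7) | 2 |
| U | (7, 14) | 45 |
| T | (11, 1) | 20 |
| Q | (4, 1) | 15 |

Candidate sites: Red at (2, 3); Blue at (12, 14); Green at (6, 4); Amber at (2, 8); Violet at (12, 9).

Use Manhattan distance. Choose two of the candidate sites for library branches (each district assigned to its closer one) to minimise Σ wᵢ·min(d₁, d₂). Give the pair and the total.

{Blue, Green}, total 836

Evaluate every pair (each demand assigned to the nearer of the two):
  {Blue, Green}: total = 836
  {Red, Green}: total = 920
  {Red, Blue}: total = 956
  {Green, Violet}: total = 1051
  {Green, Amber}: total = 1110
  {Red, Violet}: total = 1131
  {Red, Amber}: total = 1184
  {Blue, Amber}: total = 1216
  {Amber, Violet}: total = 1331
  {Blue, Violet}: total = 1646
Best pair: {Blue, Green} with total 836.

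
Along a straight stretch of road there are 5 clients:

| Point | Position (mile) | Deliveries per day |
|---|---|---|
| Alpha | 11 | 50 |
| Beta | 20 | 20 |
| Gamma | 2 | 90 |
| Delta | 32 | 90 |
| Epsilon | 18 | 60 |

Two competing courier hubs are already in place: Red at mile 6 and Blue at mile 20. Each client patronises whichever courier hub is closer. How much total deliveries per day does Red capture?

140

The indifferent point is the midpoint (6+20)/2 = 13; clients left of it (closer to Red at 6) go to Red, those right go to Blue.
  Gamma at 2 (w=90) → Red
  Alpha at 11 (w=50) → Red
  Epsilon at 18 (w=60) → Blue
  Beta at 20 (w=20) → Blue
  Delta at 32 (w=90) → Blue
Red captures 140; Blue captures 170.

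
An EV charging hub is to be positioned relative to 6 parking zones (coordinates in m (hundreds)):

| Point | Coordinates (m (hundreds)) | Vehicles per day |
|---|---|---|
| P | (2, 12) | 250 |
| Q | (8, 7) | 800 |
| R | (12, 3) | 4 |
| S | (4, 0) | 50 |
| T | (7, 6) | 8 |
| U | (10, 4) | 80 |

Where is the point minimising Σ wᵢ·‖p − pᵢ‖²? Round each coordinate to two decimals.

(6.71, 7.53)

The minimiser of Σwᵢ‖p−pᵢ‖² is the weighted centroid p* = (Σwᵢpᵢ)/(Σwᵢ).
Σwᵢ = 1192.
Σwᵢxᵢ = 250·2 + 800·8 + 4·12 + 50·4 + 8·7 + 80·10 = 8004.
Σwᵢyᵢ = 250·12 + 800·7 + 4·3 + 50·0 + 8·6 + 80·4 = 8980.
x* = 8004/1192 = 6.71, y* = 8980/1192 = 7.53.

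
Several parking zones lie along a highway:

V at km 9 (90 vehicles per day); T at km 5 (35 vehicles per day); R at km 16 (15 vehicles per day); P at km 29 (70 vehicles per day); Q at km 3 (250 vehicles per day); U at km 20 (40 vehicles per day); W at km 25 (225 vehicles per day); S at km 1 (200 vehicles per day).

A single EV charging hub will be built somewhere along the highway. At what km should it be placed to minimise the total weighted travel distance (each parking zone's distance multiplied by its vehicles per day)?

x = 5

For a sum of weighted absolute distances on a line, the optimum is the weighted median (not the mean). Total weight W = 925; half-weight = 462.5.
Sort by position and accumulate weight:
  km 1 (S, w=200) → cum 200
  km 3 (Q, w=250) → cum 450
  km 5 (T, w=35) → cum 485  ≥ 462.5 → median here
  km 9 (V, w=90) → cum 575
  km 16 (R, w=15) → cum 590
  km 20 (U, w=40) → cum 630
  km 25 (W, w=225) → cum 855
  km 29 (P, w=70) → cum 925
Optimal location: km 5.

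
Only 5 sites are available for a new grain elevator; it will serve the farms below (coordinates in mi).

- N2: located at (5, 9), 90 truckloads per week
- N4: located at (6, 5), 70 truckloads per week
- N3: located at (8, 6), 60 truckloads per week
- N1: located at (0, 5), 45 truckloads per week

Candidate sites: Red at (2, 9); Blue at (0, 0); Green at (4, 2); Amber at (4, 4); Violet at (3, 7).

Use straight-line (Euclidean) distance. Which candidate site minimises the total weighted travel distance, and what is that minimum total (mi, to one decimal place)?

Total weighted distance at each candidate:
  Red (2, 9): total = 1269.7
  Blue (0, 0): total = 2298.3
  Green (4, 2): total = 1453.2
  Amber (4, 4): total = 1069.3
  Violet (3, 7): total = 975.1
Minimum is at Violet with total 975.1 mi.

Violet, total 975.1 mi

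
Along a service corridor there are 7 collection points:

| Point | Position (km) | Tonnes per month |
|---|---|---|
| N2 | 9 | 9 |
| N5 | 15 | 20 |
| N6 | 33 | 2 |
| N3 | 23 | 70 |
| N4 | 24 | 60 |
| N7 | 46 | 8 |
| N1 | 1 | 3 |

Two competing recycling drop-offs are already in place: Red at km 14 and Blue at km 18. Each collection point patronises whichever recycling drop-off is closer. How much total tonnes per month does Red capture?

32

The indifferent point is the midpoint (14+18)/2 = 16; collection points left of it (closer to Red at 14) go to Red, those right go to Blue.
  N1 at 1 (w=3) → Red
  N2 at 9 (w=9) → Red
  N5 at 15 (w=20) → Red
  N3 at 23 (w=70) → Blue
  N4 at 24 (w=60) → Blue
  N6 at 33 (w=2) → Blue
  N7 at 46 (w=8) → Blue
Red captures 32; Blue captures 140.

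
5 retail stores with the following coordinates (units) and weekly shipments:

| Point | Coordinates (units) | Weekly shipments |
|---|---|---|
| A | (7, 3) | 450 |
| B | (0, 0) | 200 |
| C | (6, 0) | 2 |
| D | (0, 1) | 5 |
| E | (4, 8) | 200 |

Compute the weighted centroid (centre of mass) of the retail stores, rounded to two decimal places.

The minimiser of Σwᵢ‖p−pᵢ‖² is the weighted centroid p* = (Σwᵢpᵢ)/(Σwᵢ).
Σwᵢ = 857.
Σwᵢxᵢ = 450·7 + 200·0 + 2·6 + 5·0 + 200·4 = 3962.
Σwᵢyᵢ = 450·3 + 200·0 + 2·0 + 5·1 + 200·8 = 2955.
x* = 3962/857 = 4.62, y* = 2955/857 = 3.45.

(4.62, 3.45)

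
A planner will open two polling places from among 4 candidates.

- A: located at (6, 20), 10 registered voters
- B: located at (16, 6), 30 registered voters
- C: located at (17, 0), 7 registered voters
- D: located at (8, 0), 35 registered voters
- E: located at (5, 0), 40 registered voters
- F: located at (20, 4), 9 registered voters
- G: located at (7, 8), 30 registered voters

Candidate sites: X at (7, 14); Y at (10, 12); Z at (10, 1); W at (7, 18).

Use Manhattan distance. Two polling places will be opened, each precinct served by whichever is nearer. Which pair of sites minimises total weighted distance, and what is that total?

{X, Z}, total 1098

Evaluate every pair (each demand assigned to the nearer of the two):
  {X, Z}: total = 1098
  {Y, Z}: total = 1178
  {Z, W}: total = 1178
  {X, Y}: total = 2035
  {Y, W}: total = 2065
  {X, W}: total = 2260
Best pair: {X, Z} with total 1098.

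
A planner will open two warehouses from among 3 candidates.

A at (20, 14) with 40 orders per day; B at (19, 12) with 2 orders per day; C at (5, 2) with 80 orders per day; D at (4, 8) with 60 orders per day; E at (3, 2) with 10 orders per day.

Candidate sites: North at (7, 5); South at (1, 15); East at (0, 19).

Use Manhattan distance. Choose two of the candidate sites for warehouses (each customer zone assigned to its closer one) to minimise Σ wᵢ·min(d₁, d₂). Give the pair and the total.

{North, South}, total 1668

Evaluate every pair (each demand assigned to the nearer of the two):
  {North, South}: total = 1668
  {North, East}: total = 1748
  {South, East}: total = 2952
Best pair: {North, South} with total 1668.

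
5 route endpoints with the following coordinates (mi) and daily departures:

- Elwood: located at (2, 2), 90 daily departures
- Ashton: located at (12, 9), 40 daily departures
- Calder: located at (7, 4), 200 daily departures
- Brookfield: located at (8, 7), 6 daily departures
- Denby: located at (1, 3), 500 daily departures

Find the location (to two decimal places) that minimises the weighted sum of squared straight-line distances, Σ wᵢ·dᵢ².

(3.12, 3.45)

The minimiser of Σwᵢ‖p−pᵢ‖² is the weighted centroid p* = (Σwᵢpᵢ)/(Σwᵢ).
Σwᵢ = 836.
Σwᵢxᵢ = 90·2 + 40·12 + 200·7 + 6·8 + 500·1 = 2608.
Σwᵢyᵢ = 90·2 + 40·9 + 200·4 + 6·7 + 500·3 = 2882.
x* = 2608/836 = 3.12, y* = 2882/836 = 3.45.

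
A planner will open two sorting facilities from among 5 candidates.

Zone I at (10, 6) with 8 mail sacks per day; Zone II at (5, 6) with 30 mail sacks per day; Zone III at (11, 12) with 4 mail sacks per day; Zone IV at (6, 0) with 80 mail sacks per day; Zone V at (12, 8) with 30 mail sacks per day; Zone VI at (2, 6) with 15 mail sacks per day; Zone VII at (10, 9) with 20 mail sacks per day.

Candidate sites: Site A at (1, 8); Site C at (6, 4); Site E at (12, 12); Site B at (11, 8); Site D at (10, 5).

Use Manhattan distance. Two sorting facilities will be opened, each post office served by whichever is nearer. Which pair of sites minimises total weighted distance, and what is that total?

{Site C, Site B}, total 610

Evaluate every pair (each demand assigned to the nearer of the two):
  {Site C, Site B}: total = 610
  {Site C, Site D}: total = 770
  {Site C, Site E}: total = 772
  {Site A, Site C}: total = 1035
  {Site B, Site D}: total = 1129
  {Site A, Site D}: total = 1215
  {Site E, Site D}: total = 1247
  {Site A, Site B}: total = 1375
  {Site E, Site B}: total = 1543
  {Site A, Site E}: total = 1553
Best pair: {Site C, Site B} with total 610.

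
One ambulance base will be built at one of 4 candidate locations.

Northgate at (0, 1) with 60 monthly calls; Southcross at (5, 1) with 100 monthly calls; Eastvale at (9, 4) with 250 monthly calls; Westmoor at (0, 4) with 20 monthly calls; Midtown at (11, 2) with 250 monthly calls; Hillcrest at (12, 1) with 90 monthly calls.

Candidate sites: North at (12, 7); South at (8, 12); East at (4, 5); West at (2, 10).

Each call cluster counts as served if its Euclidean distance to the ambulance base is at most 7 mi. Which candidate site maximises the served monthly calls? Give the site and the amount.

North, covering 590

Coverage radius r = 7 mi; a point is covered iff (Δx)²+(Δy)² ≤ 7² = 49.
  North (12, 7): covers {Eastvale, Midtown, Hillcrest} → 590
  South (8, 12): covers {none} → 0
  East (4, 5): covers {Northgate, Southcross, Eastvale, Westmoor} → 430
  West (2, 10): covers {Westmoor} → 20
Maximum coverage at North: 590 monthly calls.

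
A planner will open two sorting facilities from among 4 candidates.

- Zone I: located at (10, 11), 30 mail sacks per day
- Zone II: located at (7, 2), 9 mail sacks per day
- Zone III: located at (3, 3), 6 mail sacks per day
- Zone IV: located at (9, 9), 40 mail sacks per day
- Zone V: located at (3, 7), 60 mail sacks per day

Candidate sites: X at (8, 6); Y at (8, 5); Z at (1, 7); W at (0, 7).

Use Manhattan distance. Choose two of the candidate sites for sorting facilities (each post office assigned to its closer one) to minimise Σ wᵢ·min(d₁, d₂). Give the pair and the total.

Evaluate every pair (each demand assigned to the nearer of the two):
  {X, Z}: total = 571
  {Y, Z}: total = 632
  {X, W}: total = 637
  {Y, W}: total = 698
  {X, Y}: total = 808
  {Z, W}: total = 1045
Best pair: {X, Z} with total 571.

{X, Z}, total 571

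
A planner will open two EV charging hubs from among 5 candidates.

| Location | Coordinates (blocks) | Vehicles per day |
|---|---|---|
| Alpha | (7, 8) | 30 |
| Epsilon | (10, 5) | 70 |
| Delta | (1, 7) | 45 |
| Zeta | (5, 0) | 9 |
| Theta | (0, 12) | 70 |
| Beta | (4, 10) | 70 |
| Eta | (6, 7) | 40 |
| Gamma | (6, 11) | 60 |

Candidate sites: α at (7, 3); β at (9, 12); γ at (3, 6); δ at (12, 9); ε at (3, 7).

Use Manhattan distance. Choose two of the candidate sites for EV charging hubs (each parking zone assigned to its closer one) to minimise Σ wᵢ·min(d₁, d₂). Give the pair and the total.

{α, ε}, total 2015

Evaluate every pair (each demand assigned to the nearer of the two):
  {α, ε}: total = 2015
  {β, ε}: total = 2081
  {δ, ε}: total = 2121
  {γ, ε}: total = 2252
  {α, γ}: total = 2300
  {β, γ}: total = 2327
  {γ, δ}: total = 2427
  {α, β}: total = 2555
  {β, δ}: total = 3009
  {α, δ}: total = 3355
Best pair: {α, ε} with total 2015.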